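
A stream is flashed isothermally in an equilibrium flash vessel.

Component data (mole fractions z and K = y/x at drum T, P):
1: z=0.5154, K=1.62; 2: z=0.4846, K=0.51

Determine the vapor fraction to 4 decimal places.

ψ = 0.2702

Newton iteration, ψ⁰ = 0.5:
  ψ = 0.5000: g = -0.07058, g' = -0.3196 → ψ = 0.2791
  ψ = 0.2791: g = -0.00268, g' = -0.3001 → ψ = 0.2702
Converged at ψ = 0.2702.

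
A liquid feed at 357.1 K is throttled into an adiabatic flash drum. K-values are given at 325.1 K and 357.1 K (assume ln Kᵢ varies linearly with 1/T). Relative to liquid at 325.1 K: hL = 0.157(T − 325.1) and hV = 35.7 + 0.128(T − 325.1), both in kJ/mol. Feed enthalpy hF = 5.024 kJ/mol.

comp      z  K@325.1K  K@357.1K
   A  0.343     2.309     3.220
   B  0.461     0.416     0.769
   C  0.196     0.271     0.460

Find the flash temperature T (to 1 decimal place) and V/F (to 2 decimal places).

T = 329.7 K, V/F = 0.12

Adiabatic flash: solve Rachford–Rice at each trial T, then check hF = ψ·hV(T) + (1−ψ)·hL(T).
  T = 325.1 K: K = (2.309, 0.416, 0.271), RR gives ψ = 0.045, H_out = 1.597 kJ/mol
  T = 357.1 K: K = (3.220, 0.769, 0.460), RR gives ψ = 0.702, H_out = 29.439 kJ/mol
  T = 341.1 K: K = (2.748, 0.574, 0.357), RR gives ψ = 0.318, H_out = 13.708 kJ/mol
  T = 333.1 K: K = (2.524, 0.490, 0.312), RR gives ψ = 0.177, H_out = 7.538 kJ/mol
  T = 329.1 K: K = (2.416, 0.452, 0.291), RR gives ψ = 0.111, H_out = 4.573 kJ/mol
  T = 331.1 K: K = (2.470, 0.471, 0.302), RR gives ψ = 0.144, H_out = 6.053 kJ/mol
Linear interpolation between T = 329.1 (H_out = 4.573) and T = 331.1 (H_out = 6.053) on hF = 5.024 gives T ≈ 329.7 K, at which ψ = 0.12.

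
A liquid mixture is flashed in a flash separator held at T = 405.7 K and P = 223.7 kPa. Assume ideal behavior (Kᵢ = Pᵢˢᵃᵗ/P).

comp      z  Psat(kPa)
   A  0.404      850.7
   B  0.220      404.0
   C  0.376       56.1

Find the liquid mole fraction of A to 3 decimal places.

Raoult's law: Kᵢ = Pᵢˢᵃᵗ/P = Pᵢˢᵃᵗ/223.7.
  K_A = 850.7/223.7 = 3.80286, K_B = 404.0/223.7 = 1.80599, K_C = 56.1/223.7 = 0.25078
Rachford–Rice: g(V/F) = Σ zᵢ(Kᵢ−1)/(1+V/F(Kᵢ−1)) = 0.
Check two-phase: ΣzᵢKᵢ = 2.028 > 1 and Σzᵢ/Kᵢ = 1.727 > 1, so g(0) = 1.028 > 0 and g(1) = -0.727 < 0.
Newton–Raphson from V/F = 0.32:
  V/F = 0.320: g = 0.3674, g' = -1.338 → V/F = 0.595
  V/F = 0.595: g = 0.0364, g' = -1.198 → V/F = 0.625
Converged at V/F = 0.625.
Compositions from xᵢ = zᵢ/(1+V/F(Kᵢ−1)), yᵢ = Kᵢxᵢ:
  A: x = 0.147, y = 0.558
  B: x = 0.146, y = 0.264
  C: x = 0.707, y = 0.177

x_A = 0.147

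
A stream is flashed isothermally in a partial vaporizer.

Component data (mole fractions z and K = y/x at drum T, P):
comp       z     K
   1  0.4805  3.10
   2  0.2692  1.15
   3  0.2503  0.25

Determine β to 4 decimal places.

β = 0.7491

Iterate (Newton) starting at β = 0.4:
  β = 0.4000: g = 0.31831, g' = -0.9186 → β = 0.7465
  β = 0.7465: g = 0.00276, g' = -1.0532 → β = 0.7491
Converged at β = 0.7491.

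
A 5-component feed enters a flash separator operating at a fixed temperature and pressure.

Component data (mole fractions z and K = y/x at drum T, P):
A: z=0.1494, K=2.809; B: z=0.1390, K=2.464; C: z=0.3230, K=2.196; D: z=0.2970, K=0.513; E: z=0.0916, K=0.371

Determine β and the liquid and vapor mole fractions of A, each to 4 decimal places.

Material balance + equilibrium reduce to Σ zᵢ(Kᵢ−1)/(1+β(Kᵢ−1)) = 0.
Check two-phase: ΣzᵢKᵢ = 1.6578 > 1 and Σzᵢ/Kᵢ = 1.0825 > 1, so g(0) = 0.6578 > 0 and g(1) = -0.0825 < 0.
Iterate (Newton) starting at β = 0.56:
  β = 0.5600: g = 0.18961, g' = -0.5959 → β = 0.8782
  β = 0.8782: g = 0.00039, g' = -0.6358 → β = 0.8788
Converged at β = 0.8788.
Compositions from xᵢ = zᵢ/(1+β(Kᵢ−1)), yᵢ = Kᵢxᵢ:
  A: x = 0.0577, y = 0.1620
  B: x = 0.0608, y = 0.1498
  C: x = 0.1575, y = 0.3458
  D: x = 0.5192, y = 0.2664
  E: x = 0.2048, y = 0.0760

β = 0.8788, x_A = 0.0577, y_A = 0.1620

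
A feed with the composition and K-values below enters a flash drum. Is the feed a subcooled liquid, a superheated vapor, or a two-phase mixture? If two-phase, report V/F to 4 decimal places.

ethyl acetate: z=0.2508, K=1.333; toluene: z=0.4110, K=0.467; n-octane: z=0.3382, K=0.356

subcooled liquid

ΣzᵢKᵢ = 0.6467; Σzᵢ/Kᵢ = 2.0182.
Since ΣzᵢKᵢ < 1 the mixture is below its bubble point — single liquid phase.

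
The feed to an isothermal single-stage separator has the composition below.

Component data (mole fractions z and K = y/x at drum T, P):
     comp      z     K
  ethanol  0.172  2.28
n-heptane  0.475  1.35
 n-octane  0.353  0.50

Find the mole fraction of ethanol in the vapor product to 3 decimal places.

Material balance + equilibrium reduce to Σ zᵢ(Kᵢ−1)/(1+β(Kᵢ−1)) = 0.
Feasibility: ΣzᵢKᵢ = 1.210, Σzᵢ/Kᵢ = 1.133 — both > 1, two phases present.
Newton iteration, β⁰ = 0.5:
  β = 0.500: g = 0.0404, g' = -0.304 → β = 0.633
  β = 0.633: g = -0.0005, g' = -0.314 → β = 0.631
Converged at β = 0.631.
Compositions from xᵢ = zᵢ/(1+β(Kᵢ−1)), yᵢ = Kᵢxᵢ:
  ethanol: x = 0.095, y = 0.217
  n-heptane: x = 0.389, y = 0.525
  n-octane: x = 0.516, y = 0.258

y_ethanol = 0.217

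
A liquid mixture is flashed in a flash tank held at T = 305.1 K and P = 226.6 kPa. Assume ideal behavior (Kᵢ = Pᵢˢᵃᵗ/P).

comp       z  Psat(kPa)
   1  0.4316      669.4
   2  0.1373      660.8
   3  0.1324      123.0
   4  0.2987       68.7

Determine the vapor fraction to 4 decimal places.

Raoult's law: Kᵢ = Pᵢˢᵃᵗ/P = Pᵢˢᵃᵗ/226.6.
  K_1 = 669.4/226.6 = 2.954104, K_2 = 660.8/226.6 = 2.916152, K_3 = 123.0/226.6 = 0.542807, K_4 = 68.7/226.6 = 0.303177
Material balance + equilibrium reduce to Σ zᵢ(Kᵢ−1)/(1+ψ(Kᵢ−1)) = 0.
Feasibility: ΣzᵢKᵢ = 1.8378, Σzᵢ/Kᵢ = 1.4223 — both > 1, two phases present.
Iterate (Newton) starting at ψ = 0.5:
  ψ = 0.5000: g = 0.16304, g' = -0.9412 → ψ = 0.6732
  ψ = 0.6732: g = -0.00040, g' = -0.9759 → ψ = 0.6728
Converged at ψ = 0.6728.

ψ = 0.6728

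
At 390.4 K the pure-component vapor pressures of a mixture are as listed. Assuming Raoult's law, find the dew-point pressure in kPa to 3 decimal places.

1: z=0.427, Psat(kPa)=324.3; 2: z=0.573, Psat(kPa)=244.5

At the dew point ψ → 1, so Σzᵢ/Kᵢ = 1 with Kᵢ = Pᵢˢᵃᵗ/P ⇒ 1/P = Σzᵢ/Pᵢˢᵃᵗ.
1/P = 0.427/324.3 + 0.573/244.5 = 0.003660 ⇒ P = 273.206 kPa

Pdew = 273.206 kPa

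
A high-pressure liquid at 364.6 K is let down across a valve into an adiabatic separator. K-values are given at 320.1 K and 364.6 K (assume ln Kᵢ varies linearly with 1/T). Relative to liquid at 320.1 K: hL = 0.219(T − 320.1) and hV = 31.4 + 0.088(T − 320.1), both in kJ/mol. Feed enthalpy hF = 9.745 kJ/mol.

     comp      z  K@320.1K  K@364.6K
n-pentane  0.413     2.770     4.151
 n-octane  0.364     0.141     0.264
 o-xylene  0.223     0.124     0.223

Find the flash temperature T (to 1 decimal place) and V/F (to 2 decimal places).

T = 334.1 K, V/F = 0.23

Adiabatic flash: solve Rachford–Rice at each trial T, then check hF = ψ·hV(T) + (1−ψ)·hL(T).
  T = 320.1 K: K = (2.770, 0.141, 0.124), RR gives ψ = 0.146, H_out = 4.571 kJ/mol
  T = 364.6 K: K = (4.151, 0.264, 0.223), RR gives ψ = 0.363, H_out = 19.030 kJ/mol
  T = 342.4 K: K = (3.437, 0.197, 0.170), RR gives ψ = 0.267, H_out = 12.484 kJ/mol
  T = 331.2 K: K = (3.095, 0.167, 0.146), RR gives ψ = 0.211, H_out = 8.751 kJ/mol
  T = 336.8 K: K = (3.265, 0.182, 0.157), RR gives ψ = 0.240, H_out = 10.666 kJ/mol
  T = 334.0 K: K = (3.180, 0.175, 0.151), RR gives ψ = 0.226, H_out = 9.722 kJ/mol
  T = 335.4 K: K = (3.222, 0.178, 0.154), RR gives ψ = 0.233, H_out = 10.198 kJ/mol
Linear interpolation between T = 334.0 (H_out = 9.722) and T = 335.4 (H_out = 10.198) on hF = 9.745 gives T ≈ 334.1 K, at which ψ = 0.23.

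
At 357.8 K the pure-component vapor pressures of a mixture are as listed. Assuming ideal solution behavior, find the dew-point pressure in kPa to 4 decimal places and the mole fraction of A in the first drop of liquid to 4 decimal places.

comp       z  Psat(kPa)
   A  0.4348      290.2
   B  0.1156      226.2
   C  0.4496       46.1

At the dew point ψ → 1, so Σzᵢ/Kᵢ = 1 with Kᵢ = Pᵢˢᵃᵗ/P ⇒ 1/P = Σzᵢ/Pᵢˢᵃᵗ.
1/P = 0.4348/290.2 + 0.1156/226.2 + 0.4496/46.1 = 0.0117620 ⇒ P = 85.0193 kPa
xᵢ = zᵢP/Pᵢˢᵃᵗ ⇒ x_A = 0.4348·85.0193/290.2 = 0.1274

Pdew = 85.0193 kPa, x_A = 0.1274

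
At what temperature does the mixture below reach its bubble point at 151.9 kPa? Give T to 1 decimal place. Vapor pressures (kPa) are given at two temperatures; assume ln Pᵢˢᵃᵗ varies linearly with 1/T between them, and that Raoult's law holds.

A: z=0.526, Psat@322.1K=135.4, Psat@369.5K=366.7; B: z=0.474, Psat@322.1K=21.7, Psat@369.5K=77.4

Bubble-point temperature: ΣzᵢPᵢˢᵃᵗ(T) = P. Interpolate ln Pᵢˢᵃᵗ = aᵢ + bᵢ/T.
  T = 322.1 K: ΣzᵢPᵢˢᵃᵗ = 81.51 kPa
  T = 369.5 K: ΣzᵢPᵢˢᵃᵗ = 229.57 kPa
  T = 345.8 K: ΣzᵢPᵢˢᵃᵗ = 141.57 kPa
  T = 357.6 K: ΣzᵢPᵢˢᵃᵗ = 181.49 kPa
  T = 351.7 K: ΣzᵢPᵢˢᵃᵗ = 160.62 kPa
  T = 348.8 K: ΣzᵢPᵢˢᵃᵗ = 151.03 kPa
Interpolating between 348.8 K and 351.7 K gives T ≈ 349.1 K.

T = 349.1 K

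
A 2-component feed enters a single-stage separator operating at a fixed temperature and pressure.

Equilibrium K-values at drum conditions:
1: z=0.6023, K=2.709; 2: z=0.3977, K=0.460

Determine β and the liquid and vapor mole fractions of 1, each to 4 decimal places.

β = 0.8827, x_1 = 0.2401, y_1 = 0.6504

Binary case is linear: z₁(K₁−1)(1+β(K₂−1)) + z₂(K₂−1)(1+β(K₁−1)) = 0
⇒ β = [z₁(K₁−1)+z₂(K₂−1)] / [−(K₁−1)(K₂−1)] = 0.81457/0.92286 = 0.8827
Compositions from xᵢ = zᵢ/(1+β(Kᵢ−1)), yᵢ = Kᵢxᵢ:
  1: x = 0.2401, y = 0.6504
  2: x = 0.7599, y = 0.3496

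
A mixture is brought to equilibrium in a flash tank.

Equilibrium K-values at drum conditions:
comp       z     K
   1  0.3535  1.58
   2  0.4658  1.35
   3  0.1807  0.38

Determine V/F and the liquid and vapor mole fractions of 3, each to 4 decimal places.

V/F = 0.9117, x_3 = 0.4157, y_3 = 0.1579

Material balance + equilibrium reduce to Σ zᵢ(Kᵢ−1)/(1+V/F(Kᵢ−1)) = 0.
g(0) = ΣzᵢKᵢ − 1 = 0.2560 and g(1) = 1 − Σzᵢ/Kᵢ = -0.0443, so a root lies in (0, 1).
Newton iteration, V/F⁰ = 0.62:
  V/F = 0.6200: g = 0.10277, g' = -0.2861 → V/F = 0.9792
  V/F = 0.9792: g = -0.03294, g' = -0.5299 → V/F = 0.9170
  V/F = 0.9170: g = -0.00239, g' = -0.4565 → V/F = 0.9117
Converged at V/F = 0.9117.
Compositions from xᵢ = zᵢ/(1+V/F(Kᵢ−1)), yᵢ = Kᵢxᵢ:
  1: x = 0.2312, y = 0.3653
  2: x = 0.3531, y = 0.4767
  3: x = 0.4157, y = 0.1579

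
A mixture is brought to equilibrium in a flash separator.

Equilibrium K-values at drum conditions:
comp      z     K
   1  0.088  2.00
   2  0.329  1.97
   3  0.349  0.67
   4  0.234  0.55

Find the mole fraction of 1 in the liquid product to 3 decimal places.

Rachford–Rice: g(β) = Σ zᵢ(Kᵢ−1)/(1+β(Kᵢ−1)) = 0.
Check two-phase: ΣzᵢKᵢ = 1.187 > 1 and Σzᵢ/Kᵢ = 1.157 > 1, so g(0) = 0.187 > 0 and g(1) = -0.157 < 0.
Iterate (Newton) starting at β = 0.5:
  β = 0.500: g = -0.0002, g' = -0.313 → β = 0.499
Converged at β = 0.499.
Compositions from xᵢ = zᵢ/(1+β(Kᵢ−1)), yᵢ = Kᵢxᵢ:
  1: x = 0.059, y = 0.117
  2: x = 0.222, y = 0.437
  3: x = 0.418, y = 0.280
  4: x = 0.302, y = 0.166

x_1 = 0.059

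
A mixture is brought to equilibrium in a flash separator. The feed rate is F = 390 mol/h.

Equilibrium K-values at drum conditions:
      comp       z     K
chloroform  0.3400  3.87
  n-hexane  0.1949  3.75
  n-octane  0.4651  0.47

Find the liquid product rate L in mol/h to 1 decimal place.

L = 60.6 mol/h

Rachford–Rice: g(V/F) = Σ zᵢ(Kᵢ−1)/(1+V/F(Kᵢ−1)) = 0.
g(0) = ΣzᵢKᵢ − 1 = 1.2653 and g(1) = 1 − Σzᵢ/Kᵢ = -0.1294, so a root lies in (0, 1).
Newton iteration, V/F⁰ = 0.5:
  V/F = 0.5000: g = 0.29103, g' = -0.9755 → V/F = 0.7984
  V/F = 0.7984: g = 0.03690, g' = -0.7955 → V/F = 0.8447
  V/F = 0.8447: g = -0.00009, g' = -0.8006 → V/F = 0.8446
Converged at V/F = 0.8446.
Then V = V/F·F = 0.8446·390 = 329.4 mol/h and L = F − V = 60.6 mol/h.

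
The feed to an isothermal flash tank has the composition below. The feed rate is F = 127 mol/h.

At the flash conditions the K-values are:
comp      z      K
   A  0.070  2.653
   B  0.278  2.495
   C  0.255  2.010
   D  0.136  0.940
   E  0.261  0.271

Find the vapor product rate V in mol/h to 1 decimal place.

Material balance + equilibrium reduce to Σ zᵢ(Kᵢ−1)/(1+V/F(Kᵢ−1)) = 0.
g(0) = ΣzᵢKᵢ − 1 = 0.590 and g(1) = 1 − Σzᵢ/Kᵢ = -0.372, so a root lies in (0, 1).
Newton iteration, V/F⁰ = 0.45:
  V/F = 0.450: g = 0.2003, g' = -0.716 → V/F = 0.730
  V/F = 0.730: g = -0.0158, g' = -0.902 → V/F = 0.712
Converged at V/F = 0.712.
Then V = V/F·F = 0.7122·127 = 90.4 mol/h and L = F − V = 36.6 mol/h.

V = 90.4 mol/h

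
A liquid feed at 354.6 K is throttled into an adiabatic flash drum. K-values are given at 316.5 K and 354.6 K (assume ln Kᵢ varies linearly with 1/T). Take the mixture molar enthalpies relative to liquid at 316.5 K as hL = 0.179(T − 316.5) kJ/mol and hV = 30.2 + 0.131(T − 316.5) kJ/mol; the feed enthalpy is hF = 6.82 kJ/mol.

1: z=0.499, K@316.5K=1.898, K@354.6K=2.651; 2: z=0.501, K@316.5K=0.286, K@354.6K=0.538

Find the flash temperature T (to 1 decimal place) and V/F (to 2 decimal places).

Adiabatic flash: solve Rachford–Rice at each trial T, then check hF = ψ·hV(T) + (1−ψ)·hL(T).
  T = 316.5 K: K = (1.898, 0.286), RR gives ψ = 0.141, H_out = 4.257 kJ/mol
  T = 354.6 K: K = (2.651, 0.538), RR gives ψ = 0.777, H_out = 28.854 kJ/mol
  T = 335.6 K: K = (2.265, 0.400), RR gives ψ = 0.435, H_out = 16.167 kJ/mol
  T = 326.1 K: K = (2.080, 0.340), RR gives ψ = 0.292, H_out = 10.409 kJ/mol
  T = 321.3 K: K = (1.988, 0.312), RR gives ψ = 0.219, H_out = 7.411 kJ/mol
  T = 318.9 K: K = (1.943, 0.299), RR gives ψ = 0.180, H_out = 5.859 kJ/mol
Linear interpolation between T = 318.9 (H_out = 5.859) and T = 321.3 (H_out = 7.411) on hF = 6.82 gives T ≈ 320.4 K, at which ψ = 0.20.

T = 320.4 K, V/F = 0.20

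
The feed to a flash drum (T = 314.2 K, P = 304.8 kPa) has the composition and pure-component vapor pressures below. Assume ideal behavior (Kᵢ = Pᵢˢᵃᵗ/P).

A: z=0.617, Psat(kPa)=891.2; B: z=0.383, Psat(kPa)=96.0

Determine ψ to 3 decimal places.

Raoult's law: Kᵢ = Pᵢˢᵃᵗ/P = Pᵢˢᵃᵗ/304.8.
  K_A = 891.2/304.8 = 2.92388, K_B = 96.0/304.8 = 0.31496
Rachford–Rice: g(ψ) = Σ zᵢ(Kᵢ−1)/(1+ψ(Kᵢ−1)) = 0.
Feasibility: ΣzᵢKᵢ = 1.925, Σzᵢ/Kᵢ = 1.427 — both > 1, two phases present.
Newton–Raphson from ψ = 0.34:
  ψ = 0.340: g = 0.3756, g' = -1.140 → ψ = 0.669
  ψ = 0.669: g = 0.0342, g' = -1.049 → ψ = 0.702
Converged at ψ = 0.702.

ψ = 0.702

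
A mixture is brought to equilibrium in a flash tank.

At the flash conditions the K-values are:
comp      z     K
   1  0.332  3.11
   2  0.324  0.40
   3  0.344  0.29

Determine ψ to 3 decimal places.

Rachford–Rice: g(ψ) = Σ zᵢ(Kᵢ−1)/(1+ψ(Kᵢ−1)) = 0.
g(0) = ΣzᵢKᵢ − 1 = 0.262 and g(1) = 1 − Σzᵢ/Kᵢ = -1.103, so a root lies in (0, 1).
Iterate (Newton) starting at ψ = 0.33:
  ψ = 0.330: g = -0.1484, g' = -0.991 → ψ = 0.180
  ψ = 0.180: g = 0.0095, g' = -1.151 → ψ = 0.188
  ψ = 0.188: g = 0.0001, g' = -1.136 → ψ = 0.189
Converged at ψ = 0.189.

ψ = 0.189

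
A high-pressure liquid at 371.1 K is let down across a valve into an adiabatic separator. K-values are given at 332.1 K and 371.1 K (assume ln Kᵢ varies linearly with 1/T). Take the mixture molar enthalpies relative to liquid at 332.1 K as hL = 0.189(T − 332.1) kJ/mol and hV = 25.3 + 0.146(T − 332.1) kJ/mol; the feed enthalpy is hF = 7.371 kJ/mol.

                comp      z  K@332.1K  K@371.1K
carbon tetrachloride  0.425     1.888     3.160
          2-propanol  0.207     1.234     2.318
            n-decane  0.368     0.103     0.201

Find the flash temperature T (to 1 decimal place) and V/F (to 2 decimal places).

Adiabatic flash: solve Rachford–Rice at each trial T, then check hF = ψ·hV(T) + (1−ψ)·hL(T).
  T = 332.1 K: K = (1.888, 1.234, 0.103), RR gives ψ = 0.148, H_out = 3.735 kJ/mol
  T = 371.1 K: K = (3.160, 2.318, 0.201), RR gives ψ = 0.591, H_out = 21.323 kJ/mol
  T = 351.6 K: K = (2.478, 1.721, 0.147), RR gives ψ = 0.432, H_out = 14.245 kJ/mol
  T = 341.9 K: K = (2.173, 1.466, 0.124), RR gives ψ = 0.318, H_out = 9.759 kJ/mol
  T = 337.0 K: K = (2.027, 1.346, 0.113), RR gives ψ = 0.242, H_out = 7.005 kJ/mol
  T = 339.4 K: K = (2.098, 1.404, 0.118), RR gives ψ = 0.281, H_out = 8.408 kJ/mol
Linear interpolation between T = 337.0 (H_out = 7.005) and T = 339.4 (H_out = 8.408) on hF = 7.371 gives T ≈ 337.6 K, at which ψ = 0.25.

T = 337.6 K, V/F = 0.25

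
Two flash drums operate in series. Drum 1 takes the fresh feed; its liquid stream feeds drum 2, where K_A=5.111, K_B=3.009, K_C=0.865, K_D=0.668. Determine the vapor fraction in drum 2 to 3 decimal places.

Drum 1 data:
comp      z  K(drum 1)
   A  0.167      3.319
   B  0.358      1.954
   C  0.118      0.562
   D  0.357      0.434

Drum 1:
Rachford–Rice: g(ψ₁) = Σ zᵢ(Kᵢ−1)/(1+ψ₁(Kᵢ−1)) = 0.
Check two-phase: ΣzᵢKᵢ = 1.475 > 1 and Σzᵢ/Kᵢ = 1.266 > 1, so g(0) = 0.475 > 0 and g(1) = -0.266 < 0.
Newton–Raphson from ψ₁ = 0.5:
  ψ₁ = 0.500: g = 0.0626, g' = -0.602 → ψ₁ = 0.604
  ψ₁ = 0.604: g = 0.0007, g' = -0.593 → ψ₁ = 0.605
Converged at ψ₁ = 0.605.
Drum-1 compositions:
  A: x = 0.069, y = 0.231
  B: x = 0.227, y = 0.443
  C: x = 0.161, y = 0.090
  D: x = 0.543, y = 0.236
Drum-2 feed = drum-1 liquid: z₂ = (0.0695, 0.2270, 0.1606, 0.5430).
Drum 2:
Newton iteration, ψ₂⁰ = 0.58:
  ψ₂ = 0.580: g = 0.0482, g' = -0.393 → ψ₂ = 0.703
  ψ₂ = 0.703: g = 0.0035, g' = -0.341 → ψ₂ = 0.713
Converged at ψ₂ = 0.713.
  A: x = 0.018, y = 0.090
  B: x = 0.093, y = 0.281
  C: x = 0.178, y = 0.154
  D: x = 0.711, y = 0.475

V/F (drum 2) = 0.713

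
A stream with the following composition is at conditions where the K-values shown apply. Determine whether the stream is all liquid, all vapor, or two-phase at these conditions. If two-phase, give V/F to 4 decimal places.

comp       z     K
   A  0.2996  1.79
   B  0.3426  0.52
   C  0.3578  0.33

ΣzᵢKᵢ = 0.8325; Σzᵢ/Kᵢ = 1.9105.
Since ΣzᵢKᵢ < 1 the mixture is below its bubble point — single liquid phase.

all liquid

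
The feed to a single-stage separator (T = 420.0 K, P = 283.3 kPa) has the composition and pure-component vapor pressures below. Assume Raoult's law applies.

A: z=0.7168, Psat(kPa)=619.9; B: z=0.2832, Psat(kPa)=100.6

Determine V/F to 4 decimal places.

V/F = 0.8731

Raoult's law: Kᵢ = Pᵢˢᵃᵗ/P = Pᵢˢᵃᵗ/283.3.
  K_A = 619.9/283.3 = 2.188140, K_B = 100.6/283.3 = 0.355101
Rachford–Rice: g(V/F) = Σ zᵢ(Kᵢ−1)/(1+V/F(Kᵢ−1)) = 0.
Feasibility: ΣzᵢKᵢ = 1.6690, Σzᵢ/Kᵢ = 1.1251 — both > 1, two phases present.
Binary case is linear: z₁(K₁−1)(1+V/F(K₂−1)) + z₂(K₂−1)(1+V/F(K₁−1)) = 0
⇒ V/F = [z₁(K₁−1)+z₂(K₂−1)] / [−(K₁−1)(K₂−1)] = 0.66902/0.76623 = 0.8731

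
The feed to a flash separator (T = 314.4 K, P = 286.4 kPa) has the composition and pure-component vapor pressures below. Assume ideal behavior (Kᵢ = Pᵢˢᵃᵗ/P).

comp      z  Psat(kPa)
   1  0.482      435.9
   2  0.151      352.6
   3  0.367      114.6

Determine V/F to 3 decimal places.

V/F = 0.238

Raoult's law: Kᵢ = Pᵢˢᵃᵗ/P = Pᵢˢᵃᵗ/286.4.
  K_1 = 435.9/286.4 = 1.52200, K_2 = 352.6/286.4 = 1.23115, K_3 = 114.6/286.4 = 0.40014
Material balance + equilibrium reduce to Σ zᵢ(Kᵢ−1)/(1+V/F(Kᵢ−1)) = 0.
g(0) = ΣzᵢKᵢ − 1 = 0.066 and g(1) = 1 − Σzᵢ/Kᵢ = -0.357, so a root lies in (0, 1).
Newton iteration, V/F⁰ = 0.54:
  V/F = 0.540: g = -0.0983, g' = -0.375 → V/F = 0.278
  V/F = 0.278: g = -0.0117, g' = -0.297 → V/F = 0.239
  V/F = 0.239: g = -0.0001, g' = -0.291 → V/F = 0.238
Converged at V/F = 0.238.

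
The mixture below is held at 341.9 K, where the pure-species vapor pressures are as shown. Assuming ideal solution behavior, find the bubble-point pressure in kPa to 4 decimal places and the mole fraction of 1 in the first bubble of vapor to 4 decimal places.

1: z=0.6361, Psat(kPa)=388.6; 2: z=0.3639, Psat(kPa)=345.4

At the bubble point ψ → 0, so ΣzᵢKᵢ = 1 with Kᵢ = Pᵢˢᵃᵗ/P ⇒ P = ΣzᵢPᵢˢᵃᵗ.
P = 0.6361·388.6 + 0.3639·345.4 = 372.8795 kPa
yᵢ = zᵢPᵢˢᵃᵗ/P ⇒ y_1 = 0.6361·388.6/372.8795 = 0.6629

Pbub = 372.8795 kPa, y_1 = 0.6629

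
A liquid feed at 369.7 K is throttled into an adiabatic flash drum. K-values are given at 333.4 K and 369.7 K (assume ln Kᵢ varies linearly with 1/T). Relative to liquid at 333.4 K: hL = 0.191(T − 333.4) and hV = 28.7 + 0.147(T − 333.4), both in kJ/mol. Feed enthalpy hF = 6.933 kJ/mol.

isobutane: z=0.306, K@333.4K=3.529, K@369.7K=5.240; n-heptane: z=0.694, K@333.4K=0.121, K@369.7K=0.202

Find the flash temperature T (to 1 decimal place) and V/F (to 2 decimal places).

T = 348.5 K, V/F = 0.14

Adiabatic flash: solve Rachford–Rice at each trial T, then check hF = ψ·hV(T) + (1−ψ)·hL(T).
  T = 333.4 K: K = (3.529, 0.121), RR gives ψ = 0.074, H_out = 2.115 kJ/mol
  T = 369.7 K: K = (5.240, 0.202), RR gives ψ = 0.220, H_out = 12.890 kJ/mol
  T = 351.5 K: K = (4.342, 0.158), RR gives ψ = 0.156, H_out = 7.807 kJ/mol
  T = 342.4 K: K = (3.923, 0.139), RR gives ψ = 0.118, H_out = 5.056 kJ/mol
  T = 346.9 K: K = (4.128, 0.148), RR gives ψ = 0.137, H_out = 6.439 kJ/mol
  T = 349.2 K: K = (4.234, 0.153), RR gives ψ = 0.147, H_out = 7.129 kJ/mol
Linear interpolation between T = 346.9 (H_out = 6.439) and T = 349.2 (H_out = 7.129) on hF = 6.933 gives T ≈ 348.5 K, at which ψ = 0.14.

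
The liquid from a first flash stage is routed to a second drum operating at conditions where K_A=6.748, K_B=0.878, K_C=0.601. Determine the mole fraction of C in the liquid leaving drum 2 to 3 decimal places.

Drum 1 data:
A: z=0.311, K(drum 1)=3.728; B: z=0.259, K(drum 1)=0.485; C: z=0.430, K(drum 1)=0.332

x_C (drum 2) = 0.634

Drum 1:
Newton–Raphson from ψ₁ = 0.33:
  ψ₁ = 0.330: g = -0.0827, g' = -1.056 → ψ₁ = 0.252
  ψ₁ = 0.252: g = 0.0044, g' = -1.181 → ψ₁ = 0.255
Converged at ψ₁ = 0.255.
Drum-1 compositions:
  A: x = 0.183, y = 0.683
  B: x = 0.298, y = 0.145
  C: x = 0.518, y = 0.172
Drum-2 feed = drum-1 liquid: z₂ = (0.1833, 0.2982, 0.5185).
Drum 2:
Rachford–Rice: g(ψ₂) = Σ zᵢ(Kᵢ−1)/(1+ψ₂(Kᵢ−1)) = 0.
Feasibility: ΣzᵢKᵢ = 1.810, Σzᵢ/Kᵢ = 1.230 — both > 1, two phases present.
Newton–Raphson from ψ₂ = 0.5:
  ψ₂ = 0.500: g = -0.0253, g' = -0.537 → ψ₂ = 0.453
  ψ₂ = 0.453: g = 0.0013, g' = -0.594 → ψ₂ = 0.455
Converged at ψ₂ = 0.455.
  A: x = 0.051, y = 0.342
  B: x = 0.316, y = 0.277
  C: x = 0.634, y = 0.381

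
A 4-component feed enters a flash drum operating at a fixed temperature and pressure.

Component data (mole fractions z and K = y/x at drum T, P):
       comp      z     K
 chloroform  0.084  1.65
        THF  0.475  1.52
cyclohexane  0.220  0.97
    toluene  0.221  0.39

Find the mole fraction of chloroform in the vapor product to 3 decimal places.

Rachford–Rice: g(ψ) = Σ zᵢ(Kᵢ−1)/(1+ψ(Kᵢ−1)) = 0.
g(0) = ΣzᵢKᵢ − 1 = 0.160 and g(1) = 1 − Σzᵢ/Kᵢ = -0.157, so a root lies in (0, 1).
Newton iteration, ψ⁰ = 0.6:
  ψ = 0.600: g = 0.0082, g' = -0.298 → ψ = 0.627
Converged at ψ = 0.627.
Compositions from xᵢ = zᵢ/(1+ψ(Kᵢ−1)), yᵢ = Kᵢxᵢ:
  chloroform: x = 0.060, y = 0.098
  THF: x = 0.358, y = 0.544
  cyclohexane: x = 0.224, y = 0.217
  toluene: x = 0.358, y = 0.140

y_chloroform = 0.098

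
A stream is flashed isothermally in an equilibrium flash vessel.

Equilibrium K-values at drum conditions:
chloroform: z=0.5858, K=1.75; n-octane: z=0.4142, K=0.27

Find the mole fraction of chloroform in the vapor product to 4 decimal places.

y_chloroform = 0.8632

Rachford–Rice: g(V/F) = Σ zᵢ(Kᵢ−1)/(1+V/F(Kᵢ−1)) = 0.
g(0) = ΣzᵢKᵢ − 1 = 0.1370 and g(1) = 1 − Σzᵢ/Kᵢ = -0.8688, so a root lies in (0, 1).
Binary case is linear: z₁(K₁−1)(1+V/F(K₂−1)) + z₂(K₂−1)(1+V/F(K₁−1)) = 0
⇒ V/F = [z₁(K₁−1)+z₂(K₂−1)] / [−(K₁−1)(K₂−1)] = 0.13698/0.54750 = 0.2502
Compositions from xᵢ = zᵢ/(1+V/F(Kᵢ−1)), yᵢ = Kᵢxᵢ:
  chloroform: x = 0.4932, y = 0.8632
  n-octane: x = 0.5068, y = 0.1368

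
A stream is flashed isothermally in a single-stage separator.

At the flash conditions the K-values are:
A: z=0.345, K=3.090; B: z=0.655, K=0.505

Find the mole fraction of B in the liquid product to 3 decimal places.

Material balance + equilibrium reduce to Σ zᵢ(Kᵢ−1)/(1+V/F(Kᵢ−1)) = 0.
Check two-phase: ΣzᵢKᵢ = 1.397 > 1 and Σzᵢ/Kᵢ = 1.409 > 1, so g(0) = 0.397 > 0 and g(1) = -0.409 < 0.
Iterate (Newton) starting at V/F = 0.5:
  V/F = 0.500: g = -0.0783, g' = -0.644 → V/F = 0.378
  V/F = 0.378: g = 0.0037, g' = -0.713 → V/F = 0.384
Converged at V/F = 0.384.
Compositions from xᵢ = zᵢ/(1+V/F(Kᵢ−1)), yᵢ = Kᵢxᵢ:
  A: x = 0.191, y = 0.592
  B: x = 0.809, y = 0.408

x_B = 0.809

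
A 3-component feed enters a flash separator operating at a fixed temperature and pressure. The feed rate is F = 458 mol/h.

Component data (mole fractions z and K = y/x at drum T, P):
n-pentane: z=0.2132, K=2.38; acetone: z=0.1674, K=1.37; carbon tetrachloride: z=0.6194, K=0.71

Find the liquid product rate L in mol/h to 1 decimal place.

Newton–Raphson from ψ = 0.5:
  ψ = 0.5000: g = 0.01627, g' = -0.2297 → ψ = 0.5708
  ψ = 0.5708: g = 0.00045, g' = -0.2175 → ψ = 0.5729
Converged at ψ = 0.5729.
Then V = ψ·F = 0.5729·458 = 262.4 mol/h and L = F − V = 195.6 mol/h.

L = 195.6 mol/h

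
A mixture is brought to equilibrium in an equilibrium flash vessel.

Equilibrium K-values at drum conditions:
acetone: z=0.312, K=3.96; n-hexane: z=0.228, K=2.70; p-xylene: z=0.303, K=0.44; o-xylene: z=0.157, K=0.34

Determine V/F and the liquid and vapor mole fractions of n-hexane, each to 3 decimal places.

V/F = 0.706, x_n-hexane = 0.104, y_n-hexane = 0.280

Material balance + equilibrium reduce to Σ zᵢ(Kᵢ−1)/(1+V/F(Kᵢ−1)) = 0.
Feasibility: ΣzᵢKᵢ = 2.038, Σzᵢ/Kᵢ = 1.314 — both > 1, two phases present.
Iterate (Newton) starting at V/F = 0.43:
  V/F = 0.430: g = 0.2621, g' = -1.047 → V/F = 0.680
  V/F = 0.680: g = 0.0241, g' = -0.916 → V/F = 0.707
  V/F = 0.707: g = -0.0001, g' = -0.922 → V/F = 0.706
Converged at V/F = 0.706.
Compositions from xᵢ = zᵢ/(1+V/F(Kᵢ−1)), yᵢ = Kᵢxᵢ:
  acetone: x = 0.101, y = 0.400
  n-hexane: x = 0.104, y = 0.280
  p-xylene: x = 0.501, y = 0.221
  o-xylene: x = 0.294, y = 0.100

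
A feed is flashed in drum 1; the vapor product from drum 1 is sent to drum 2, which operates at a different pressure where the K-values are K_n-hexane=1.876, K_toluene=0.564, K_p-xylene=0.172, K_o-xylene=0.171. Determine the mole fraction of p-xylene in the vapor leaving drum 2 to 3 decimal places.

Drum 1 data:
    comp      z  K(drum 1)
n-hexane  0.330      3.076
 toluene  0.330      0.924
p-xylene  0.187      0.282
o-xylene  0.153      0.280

Drum 1:
Newton–Raphson from ψ₁ = 0.5:
  ψ₁ = 0.500: g = -0.0715, g' = -0.773 → ψ₁ = 0.407
Converged at ψ₁ = 0.407.
Drum-1 compositions:
  n-hexane: x = 0.179, y = 0.550
  toluene: x = 0.341, y = 0.315
  p-xylene: x = 0.264, y = 0.074
  o-xylene: x = 0.216, y = 0.061
Drum-2 feed = drum-1 vapor: z₂ = (0.5503, 0.3147, 0.0745, 0.0606).
Drum 2:
Rachford–Rice: g(ψ₂) = Σ zᵢ(Kᵢ−1)/(1+ψ₂(Kᵢ−1)) = 0.
g(0) = ΣzᵢKᵢ − 1 = 0.233 and g(1) = 1 − Σzᵢ/Kᵢ = -0.639, so a root lies in (0, 1).
Newton iteration, ψ₂⁰ = 0.5:
  ψ₂ = 0.500: g = -0.0313, g' = -0.572 → ψ₂ = 0.445
  ψ₂ = 0.445: g = -0.0008, g' = -0.543 → ψ₂ = 0.444
Converged at ψ₂ = 0.444.
  n-hexane: x = 0.396, y = 0.743
  toluene: x = 0.390, y = 0.220
  p-xylene: x = 0.118, y = 0.020
  o-xylene: x = 0.096, y = 0.016

y_p-xylene (drum 2) = 0.020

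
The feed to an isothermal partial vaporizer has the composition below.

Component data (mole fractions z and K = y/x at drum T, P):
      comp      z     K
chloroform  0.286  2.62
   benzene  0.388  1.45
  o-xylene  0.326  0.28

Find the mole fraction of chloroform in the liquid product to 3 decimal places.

Let ψ = V/F and solve Σ zᵢ(Kᵢ−1)/(1+ψ(Kᵢ−1)) = 0.
g(0) = ΣzᵢKᵢ − 1 = 0.403 and g(1) = 1 − Σzᵢ/Kᵢ = -0.541, so a root lies in (0, 1).
Iterate (Newton) starting at ψ = 0.4:
  ψ = 0.400: g = 0.0994, g' = -0.666 → ψ = 0.549
  ψ = 0.549: g = -0.0031, g' = -0.723 → ψ = 0.545
Converged at ψ = 0.545.
Compositions from xᵢ = zᵢ/(1+ψ(Kᵢ−1)), yᵢ = Kᵢxᵢ:
  chloroform: x = 0.152, y = 0.398
  benzene: x = 0.312, y = 0.452
  o-xylene: x = 0.537, y = 0.150

x_chloroform = 0.152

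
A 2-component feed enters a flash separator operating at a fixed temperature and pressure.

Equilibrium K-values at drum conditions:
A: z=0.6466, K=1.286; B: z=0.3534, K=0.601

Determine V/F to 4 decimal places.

V/F = 0.3849

Rachford–Rice: g(V/F) = Σ zᵢ(Kᵢ−1)/(1+V/F(Kᵢ−1)) = 0.
Feasibility: ΣzᵢKᵢ = 1.0439, Σzᵢ/Kᵢ = 1.0908 — both > 1, two phases present.
Newton–Raphson from V/F = 0.55:
  V/F = 0.5500: g = -0.02086, g' = -0.1318 → V/F = 0.3918
  V/F = 0.3918: g = -0.00084, g' = -0.1218 → V/F = 0.3849
Converged at V/F = 0.3849.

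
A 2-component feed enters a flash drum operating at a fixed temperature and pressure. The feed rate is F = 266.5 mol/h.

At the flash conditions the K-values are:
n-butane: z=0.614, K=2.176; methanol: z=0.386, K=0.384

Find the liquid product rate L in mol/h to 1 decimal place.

L = 88.3 mol/h

Material balance + equilibrium reduce to Σ zᵢ(Kᵢ−1)/(1+V/F(Kᵢ−1)) = 0.
Feasibility: ΣzᵢKᵢ = 1.484, Σzᵢ/Kᵢ = 1.287 — both > 1, two phases present.
Newton iteration, V/F⁰ = 0.33:
  V/F = 0.330: g = 0.2217, g' = -0.671 → V/F = 0.660
  V/F = 0.660: g = 0.0057, g' = -0.685 → V/F = 0.669
Converged at V/F = 0.669.
Then V = V/F·F = 0.6685·266.5 = 178.2 mol/h and L = F − V = 88.3 mol/h.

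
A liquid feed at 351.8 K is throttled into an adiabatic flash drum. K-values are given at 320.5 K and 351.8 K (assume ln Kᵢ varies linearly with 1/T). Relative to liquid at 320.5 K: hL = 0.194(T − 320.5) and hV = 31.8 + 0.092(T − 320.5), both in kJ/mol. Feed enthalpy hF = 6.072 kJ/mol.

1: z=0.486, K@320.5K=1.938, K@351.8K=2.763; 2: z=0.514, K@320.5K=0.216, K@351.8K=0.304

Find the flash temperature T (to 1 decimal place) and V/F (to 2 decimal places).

T = 326.4 K, V/F = 0.16

Adiabatic flash: solve Rachford–Rice at each trial T, then check hF = ψ·hV(T) + (1−ψ)·hL(T).
  T = 320.5 K: K = (1.938, 0.216), RR gives ψ = 0.072, H_out = 2.287 kJ/mol
  T = 351.8 K: K = (2.763, 0.304), RR gives ψ = 0.407, H_out = 17.708 kJ/mol
  T = 336.1 K: K = (2.332, 0.258), RR gives ψ = 0.269, H_out = 11.159 kJ/mol
  T = 328.3 K: K = (2.131, 0.237), RR gives ψ = 0.182, H_out = 7.156 kJ/mol
  T = 324.4 K: K = (2.033, 0.226), RR gives ψ = 0.131, H_out = 4.857 kJ/mol
  T = 326.4 K: K = (2.083, 0.232), RR gives ψ = 0.158, H_out = 6.065 kJ/mol
Linear interpolation between T = 326.4 (H_out = 6.065) and T = 328.3 (H_out = 7.156) on hF = 6.072 gives T ≈ 326.4 K, at which ψ = 0.16.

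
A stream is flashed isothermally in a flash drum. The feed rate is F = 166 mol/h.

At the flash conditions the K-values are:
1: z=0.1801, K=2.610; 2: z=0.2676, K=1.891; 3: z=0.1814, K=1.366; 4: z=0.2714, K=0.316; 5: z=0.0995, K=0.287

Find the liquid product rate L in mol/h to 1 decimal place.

L = 85.6 mol/h

Iterate (Newton) starting at ψ = 0.5:
  ψ = 0.5000: g = -0.01066, g' = -0.6777 → ψ = 0.4843
  ψ = 0.4843: g = -0.00006, g' = -0.6705 → ψ = 0.4842
Converged at ψ = 0.4842.
Then V = ψ·F = 0.4842·166 = 80.4 mol/h and L = F − V = 85.6 mol/h.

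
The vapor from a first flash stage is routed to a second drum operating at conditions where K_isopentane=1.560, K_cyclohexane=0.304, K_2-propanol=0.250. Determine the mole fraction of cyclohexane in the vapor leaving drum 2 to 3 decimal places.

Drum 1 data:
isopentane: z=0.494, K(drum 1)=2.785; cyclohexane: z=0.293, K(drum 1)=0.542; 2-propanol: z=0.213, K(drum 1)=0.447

Drum 1:
Rachford–Rice: g(ψ₁) = Σ zᵢ(Kᵢ−1)/(1+ψ₁(Kᵢ−1)) = 0.
Check two-phase: ΣzᵢKᵢ = 1.630 > 1 and Σzᵢ/Kᵢ = 1.194 > 1, so g(0) = 0.630 > 0 and g(1) = -0.194 < 0.
Newton–Raphson from ψ₁ = 0.5:
  ψ₁ = 0.500: g = 0.1291, g' = -0.667 → ψ₁ = 0.693
  ψ₁ = 0.693: g = 0.0063, g' = -0.618 → ψ₁ = 0.704
Converged at ψ₁ = 0.704.
Drum-1 compositions:
  isopentane: x = 0.219, y = 0.610
  cyclohexane: x = 0.432, y = 0.234
  2-propanol: x = 0.349, y = 0.156
Drum-2 feed = drum-1 vapor: z₂ = (0.6098, 0.2343, 0.1559).
Drum 2:
Let ψ₂ = V/F and solve Σ zᵢ(Kᵢ−1)/(1+ψ₂(Kᵢ−1)) = 0.
g(0) = ΣzᵢKᵢ − 1 = 0.061 and g(1) = 1 − Σzᵢ/Kᵢ = -0.785, so a root lies in (0, 1).
Newton iteration, ψ₂⁰ = 0.47:
  ψ₂ = 0.470: g = -0.1526, g' = -0.580 → ψ₂ = 0.207
  ψ₂ = 0.207: g = -0.0228, g' = -0.431 → ψ₂ = 0.154
  ψ₂ = 0.154: g = -0.0004, g' = -0.417 → ψ₂ = 0.153
Converged at ψ₂ = 0.153.
  isopentane: x = 0.562, y = 0.876
  cyclohexane: x = 0.262, y = 0.080
  2-propanol: x = 0.176, y = 0.044

y_cyclohexane (drum 2) = 0.080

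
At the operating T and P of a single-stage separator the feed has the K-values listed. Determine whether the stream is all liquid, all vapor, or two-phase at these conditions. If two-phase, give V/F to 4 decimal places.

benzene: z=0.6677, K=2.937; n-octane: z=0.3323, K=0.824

all vapor

ΣzᵢKᵢ = 2.2349; Σzᵢ/Kᵢ = 0.6306.
Since Σzᵢ/Kᵢ < 1 the mixture is above its dew point — single vapor phase.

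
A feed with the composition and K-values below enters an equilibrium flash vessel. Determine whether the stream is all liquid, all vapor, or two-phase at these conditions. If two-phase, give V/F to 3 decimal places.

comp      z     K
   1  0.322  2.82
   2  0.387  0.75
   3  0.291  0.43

two-phase, V/F = 0.431

ΣzᵢKᵢ = 1.323; Σzᵢ/Kᵢ = 1.307.
Both exceed 1, so a two-phase solution exists.
Let ψ = V/F and solve Σ zᵢ(Kᵢ−1)/(1+ψ(Kᵢ−1)) = 0.
Newton–Raphson from ψ = 0.46:
  ψ = 0.460: g = -0.0152, g' = -0.521 → ψ = 0.431
Converged at ψ = 0.431.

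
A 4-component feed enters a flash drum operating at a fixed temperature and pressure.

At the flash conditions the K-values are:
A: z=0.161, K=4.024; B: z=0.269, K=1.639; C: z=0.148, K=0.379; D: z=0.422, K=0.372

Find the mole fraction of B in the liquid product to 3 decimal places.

Rachford–Rice: g(ψ) = Σ zᵢ(Kᵢ−1)/(1+ψ(Kᵢ−1)) = 0.
Feasibility: ΣzᵢKᵢ = 1.302, Σzᵢ/Kᵢ = 1.729 — both > 1, two phases present.
Iterate (Newton) starting at ψ = 0.5:
  ψ = 0.500: g = -0.1955, g' = -0.770 → ψ = 0.246
  ψ = 0.246: g = 0.0057, g' = -0.878 → ψ = 0.253
Converged at ψ = 0.253.
Compositions from xᵢ = zᵢ/(1+ψ(Kᵢ−1)), yᵢ = Kᵢxᵢ:
  A: x = 0.091, y = 0.367
  B: x = 0.232, y = 0.380
  C: x = 0.176, y = 0.067
  D: x = 0.502, y = 0.187

x_B = 0.232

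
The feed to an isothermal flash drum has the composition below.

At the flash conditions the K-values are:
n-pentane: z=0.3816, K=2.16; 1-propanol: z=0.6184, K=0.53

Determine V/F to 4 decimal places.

Binary case is linear: z₁(K₁−1)(1+V/F(K₂−1)) + z₂(K₂−1)(1+V/F(K₁−1)) = 0
⇒ V/F = [z₁(K₁−1)+z₂(K₂−1)] / [−(K₁−1)(K₂−1)] = 0.15201/0.54520 = 0.2788

V/F = 0.2788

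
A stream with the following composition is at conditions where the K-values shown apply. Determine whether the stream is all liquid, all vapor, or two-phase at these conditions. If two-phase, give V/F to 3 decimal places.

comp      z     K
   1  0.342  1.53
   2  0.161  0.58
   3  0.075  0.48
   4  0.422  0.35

ΣzᵢKᵢ = 0.800; Σzᵢ/Kᵢ = 1.863.
Since ΣzᵢKᵢ < 1 the mixture is below its bubble point — single liquid phase.

all liquid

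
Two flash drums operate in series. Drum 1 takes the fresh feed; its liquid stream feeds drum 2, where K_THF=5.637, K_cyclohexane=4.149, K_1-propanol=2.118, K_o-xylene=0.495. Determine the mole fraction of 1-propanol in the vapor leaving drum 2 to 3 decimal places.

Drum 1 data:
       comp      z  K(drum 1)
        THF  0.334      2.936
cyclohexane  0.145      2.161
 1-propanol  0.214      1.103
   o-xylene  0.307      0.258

y_1-propanol (drum 2) = 0.253

Drum 1:
Material balance + equilibrium reduce to Σ zᵢ(Kᵢ−1)/(1+ψ₁(Kᵢ−1)) = 0.
Feasibility: ΣzᵢKᵢ = 1.609, Σzᵢ/Kᵢ = 1.565 — both > 1, two phases present.
Newton–Raphson from ψ₁ = 0.5:
  ψ₁ = 0.500: g = 0.0939, g' = -0.831 → ψ₁ = 0.613
  ψ₁ = 0.613: g = -0.0031, g' = -0.899 → ψ₁ = 0.610
Converged at ψ₁ = 0.610.
Drum-1 compositions:
  THF: x = 0.153, y = 0.450
  cyclohexane: x = 0.085, y = 0.183
  1-propanol: x = 0.201, y = 0.222
  o-xylene: x = 0.561, y = 0.145
Drum-2 feed = drum-1 liquid: z₂ = (0.1532, 0.0849, 0.2014, 0.5605).
Drum 2:
Let ψ₂ = V/F and solve Σ zᵢ(Kᵢ−1)/(1+ψ₂(Kᵢ−1)) = 0.
g(0) = ΣzᵢKᵢ − 1 = 0.920 and g(1) = 1 − Σzᵢ/Kᵢ = -0.275, so a root lies in (0, 1).
Newton–Raphson from ψ₂ = 0.5:
  ψ₂ = 0.500: g = 0.0836, g' = -0.786 → ψ₂ = 0.606
  ψ₂ = 0.606: g = 0.0044, g' = -0.713 → ψ₂ = 0.613
Converged at ψ₂ = 0.613.
  THF: x = 0.040, y = 0.225
  cyclohexane: x = 0.029, y = 0.120
  1-propanol: x = 0.120, y = 0.253
  o-xylene: x = 0.812, y = 0.402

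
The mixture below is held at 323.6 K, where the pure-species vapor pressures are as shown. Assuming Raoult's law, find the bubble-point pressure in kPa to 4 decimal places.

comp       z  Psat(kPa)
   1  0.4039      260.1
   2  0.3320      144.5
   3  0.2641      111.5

Pbub = 182.4755 kPa

At the bubble point ψ → 0, so ΣzᵢKᵢ = 1 with Kᵢ = Pᵢˢᵃᵗ/P ⇒ P = ΣzᵢPᵢˢᵃᵗ.
P = 0.4039·260.1 + 0.3320·144.5 + 0.2641·111.5 = 182.4755 kPa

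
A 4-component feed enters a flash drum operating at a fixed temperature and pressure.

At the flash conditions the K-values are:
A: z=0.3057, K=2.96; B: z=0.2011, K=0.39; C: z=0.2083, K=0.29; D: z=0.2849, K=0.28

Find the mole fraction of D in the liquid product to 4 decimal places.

Material balance + equilibrium reduce to Σ zᵢ(Kᵢ−1)/(1+ψ(Kᵢ−1)) = 0.
g(0) = ΣzᵢKᵢ − 1 = 0.1235 and g(1) = 1 − Σzᵢ/Kᵢ = -1.3547, so a root lies in (0, 1).
Iterate (Newton) starting at ψ = 0.5:
  ψ = 0.5000: g = -0.42370, g' = -1.0674 → ψ = 0.1031
  ψ = 0.1031: g = -0.01358, g' = -1.1926 → ψ = 0.0917
  ψ = 0.0917: g = 0.00014, g' = -1.2172 → ψ = 0.0918
Converged at ψ = 0.0918.
Compositions from xᵢ = zᵢ/(1+ψ(Kᵢ−1)), yᵢ = Kᵢxᵢ:
  A: x = 0.2591, y = 0.7669
  B: x = 0.2130, y = 0.0831
  C: x = 0.2228, y = 0.0646
  D: x = 0.3051, y = 0.0854

x_D = 0.3051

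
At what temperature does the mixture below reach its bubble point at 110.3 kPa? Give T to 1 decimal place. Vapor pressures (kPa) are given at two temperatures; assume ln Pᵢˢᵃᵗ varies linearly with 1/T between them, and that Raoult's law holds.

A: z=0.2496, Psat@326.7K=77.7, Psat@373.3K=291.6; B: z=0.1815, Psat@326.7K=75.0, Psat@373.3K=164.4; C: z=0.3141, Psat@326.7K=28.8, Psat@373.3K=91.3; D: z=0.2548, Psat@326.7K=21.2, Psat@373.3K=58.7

T = 360.6 K

Bubble-point temperature: ΣzᵢPᵢˢᵃᵗ(T) = P. Interpolate ln Pᵢˢᵃᵗ = aᵢ + bᵢ/T.
  T = 326.7 K: ΣzᵢPᵢˢᵃᵗ = 47.45 kPa
  T = 373.3 K: ΣzᵢPᵢˢᵃᵗ = 146.26 kPa
  T = 350.0 K: ΣzᵢPᵢˢᵃᵗ = 85.98 kPa
  T = 361.6 K: ΣzᵢPᵢˢᵃᵗ = 112.84 kPa
  T = 355.8 K: ΣzᵢPᵢˢᵃᵗ = 98.69 kPa
  T = 358.7 K: ΣzᵢPᵢˢᵃᵗ = 105.57 kPa
Interpolating between 358.7 K and 361.6 K gives T ≈ 360.6 K.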